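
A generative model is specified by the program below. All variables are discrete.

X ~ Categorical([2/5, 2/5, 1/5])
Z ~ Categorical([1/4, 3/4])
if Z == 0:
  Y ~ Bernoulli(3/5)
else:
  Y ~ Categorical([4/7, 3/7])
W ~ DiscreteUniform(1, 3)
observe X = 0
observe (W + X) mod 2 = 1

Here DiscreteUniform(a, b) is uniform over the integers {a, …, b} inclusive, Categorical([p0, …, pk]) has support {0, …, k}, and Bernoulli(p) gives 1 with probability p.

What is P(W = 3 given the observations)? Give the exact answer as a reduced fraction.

P(W = 3 | obs) = 1/2

Enumerate traces; 8 have nonzero weight after conditioning:
  (X=0, Z=0, Y=0, W=1) weight 1/75
  (X=0, Z=0, Y=0, W=3) weight 1/75
  (X=0, Z=0, Y=1, W=1) weight 1/50
  (X=0, Z=0, Y=1, W=3) weight 1/50
  (X=0, Z=1, Y=0, W=1) weight 2/35
  (X=0, Z=1, Y=0, W=3) weight 2/35
  (X=0, Z=1, Y=1, W=1) weight 3/70
  (X=0, Z=1, Y=1, W=3) weight 3/70
Group by W:
  weight(W=1) = 2/15
  weight(W=3) = 2/15
Total weight = 2/15 + 2/15 = 4/15
P(W=1 | obs) = 2/15 / 4/15 = 1/2
P(W=3 | obs) = 2/15 / 4/15 = 1/2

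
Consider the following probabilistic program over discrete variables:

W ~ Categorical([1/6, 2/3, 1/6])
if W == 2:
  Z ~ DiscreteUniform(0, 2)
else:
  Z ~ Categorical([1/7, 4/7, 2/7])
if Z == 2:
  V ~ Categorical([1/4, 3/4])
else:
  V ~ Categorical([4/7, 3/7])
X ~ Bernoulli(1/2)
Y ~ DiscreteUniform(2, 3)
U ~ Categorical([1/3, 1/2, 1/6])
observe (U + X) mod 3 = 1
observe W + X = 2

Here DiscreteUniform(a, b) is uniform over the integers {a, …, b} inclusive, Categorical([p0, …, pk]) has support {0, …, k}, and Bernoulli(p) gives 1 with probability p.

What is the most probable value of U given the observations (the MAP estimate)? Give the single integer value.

Enumerate traces; 24 have nonzero weight after conditioning:
  (W=1, Z=0, V=0, X=1, Y=2, U=0) weight 2/441
  (W=1, Z=0, V=0, X=1, Y=3, U=0) weight 2/441
  (W=1, Z=0, V=1, X=1, Y=2, U=0) weight 1/294
  (W=1, Z=0, V=1, X=1, Y=3, U=0) weight 1/294
  (W=1, Z=1, V=0, X=1, Y=2, U=0) weight 8/441
  (W=1, Z=1, V=0, X=1, Y=3, U=0) weight 8/441
  (W=1, Z=1, V=1, X=1, Y=2, U=0) weight 2/147
  (W=1, Z=1, V=1, X=1, Y=3, U=0) weight 2/147
  (W=2, Z=0, V=0, X=0, Y=2, U=1) weight 1/252
  … 15 more
Group by U:
  weight(U=0) = 1/9
  weight(U=1) = 1/24
Total weight = 1/9 + 1/24 = 11/72
P(U=0 | obs) = 1/9 / 11/72 = 8/11
P(U=1 | obs) = 1/24 / 11/72 = 3/11
argmax = 0

argmax_v P(U = v | obs) = 0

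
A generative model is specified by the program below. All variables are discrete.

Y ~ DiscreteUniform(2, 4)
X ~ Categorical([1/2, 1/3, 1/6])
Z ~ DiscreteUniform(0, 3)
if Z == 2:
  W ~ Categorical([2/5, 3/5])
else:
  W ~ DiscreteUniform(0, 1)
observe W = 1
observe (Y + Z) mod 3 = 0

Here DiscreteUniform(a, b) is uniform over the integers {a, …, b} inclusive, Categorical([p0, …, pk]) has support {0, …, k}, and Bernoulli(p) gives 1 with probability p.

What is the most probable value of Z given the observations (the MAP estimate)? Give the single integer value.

Enumerate traces; 12 have nonzero weight after conditioning:
  (Y=2, X=0, Z=1, W=1) weight 1/48
  (Y=2, X=1, Z=1, W=1) weight 1/72
  (Y=2, X=2, Z=1, W=1) weight 1/144
  (Y=3, X=0, Z=0, W=1) weight 1/48
  (Y=3, X=0, Z=3, W=1) weight 1/48
  (Y=3, X=1, Z=0, W=1) weight 1/72
  (Y=3, X=1, Z=3, W=1) weight 1/72
  (Y=3, X=2, Z=0, W=1) weight 1/144
  (Y=4, X=0, Z=2, W=1) weight 1/40
  … 3 more
Group by Z:
  weight(Z=0) = 1/24
  weight(Z=1) = 1/24
  weight(Z=2) = 1/20
  weight(Z=3) = 1/24
Total weight = 1/24 + 1/24 + 1/20 + 1/24 = 7/40
P(Z=0 | obs) = 1/24 / 7/40 = 5/21
P(Z=1 | obs) = 1/24 / 7/40 = 5/21
P(Z=2 | obs) = 1/20 / 7/40 = 2/7
P(Z=3 | obs) = 1/24 / 7/40 = 5/21
argmax = 2

argmax_v P(Z = v | obs) = 2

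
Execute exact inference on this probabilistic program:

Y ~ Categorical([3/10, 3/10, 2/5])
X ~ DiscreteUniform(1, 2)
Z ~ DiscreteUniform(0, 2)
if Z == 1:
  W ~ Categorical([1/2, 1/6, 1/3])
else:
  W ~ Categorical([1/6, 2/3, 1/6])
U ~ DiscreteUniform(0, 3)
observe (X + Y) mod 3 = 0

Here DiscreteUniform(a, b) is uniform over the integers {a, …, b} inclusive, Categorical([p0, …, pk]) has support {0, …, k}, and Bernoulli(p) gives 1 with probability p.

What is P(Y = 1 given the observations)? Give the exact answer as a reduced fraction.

Enumerate traces; 72 have nonzero weight after conditioning:
  (Y=1, X=2, Z=0, W=0, U=0) weight 1/480
  (Y=1, X=2, Z=0, W=0, U=1) weight 1/480
  (Y=1, X=2, Z=0, W=0, U=2) weight 1/480
  (Y=1, X=2, Z=0, W=0, U=3) weight 1/480
  (Y=1, X=2, Z=0, W=1, U=0) weight 1/120
  (Y=1, X=2, Z=0, W=1, U=1) weight 1/120
  (Y=1, X=2, Z=0, W=1, U=2) weight 1/120
  (Y=1, X=2, Z=0, W=1, U=3) weight 1/120
  (Y=2, X=1, Z=0, W=0, U=0) weight 1/360
  … 63 more
Group by Y:
  weight(Y=1) = 3/20
  weight(Y=2) = 1/5
Total weight = 3/20 + 1/5 = 7/20
P(Y=1 | obs) = 3/20 / 7/20 = 3/7
P(Y=2 | obs) = 1/5 / 7/20 = 4/7

P(Y = 1 | obs) = 3/7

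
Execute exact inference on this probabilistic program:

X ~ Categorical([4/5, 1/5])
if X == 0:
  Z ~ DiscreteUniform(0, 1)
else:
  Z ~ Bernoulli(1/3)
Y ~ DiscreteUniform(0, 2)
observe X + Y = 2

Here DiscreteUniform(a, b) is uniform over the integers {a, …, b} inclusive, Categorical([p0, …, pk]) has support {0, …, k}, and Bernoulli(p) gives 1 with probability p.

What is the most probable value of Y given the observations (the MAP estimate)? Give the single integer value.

Enumerate traces; 4 have nonzero weight after conditioning:
  (X=0, Z=0, Y=2) weight 2/15
  (X=0, Z=1, Y=2) weight 2/15
  (X=1, Z=0, Y=1) weight 2/45
  (X=1, Z=1, Y=1) weight 1/45
Group by Y:
  weight(Y=1) = 1/15
  weight(Y=2) = 4/15
Total weight = 1/15 + 4/15 = 1/3
P(Y=1 | obs) = 1/15 / 1/3 = 1/5
P(Y=2 | obs) = 4/15 / 1/3 = 4/5
argmax = 2

argmax_v P(Y = v | obs) = 2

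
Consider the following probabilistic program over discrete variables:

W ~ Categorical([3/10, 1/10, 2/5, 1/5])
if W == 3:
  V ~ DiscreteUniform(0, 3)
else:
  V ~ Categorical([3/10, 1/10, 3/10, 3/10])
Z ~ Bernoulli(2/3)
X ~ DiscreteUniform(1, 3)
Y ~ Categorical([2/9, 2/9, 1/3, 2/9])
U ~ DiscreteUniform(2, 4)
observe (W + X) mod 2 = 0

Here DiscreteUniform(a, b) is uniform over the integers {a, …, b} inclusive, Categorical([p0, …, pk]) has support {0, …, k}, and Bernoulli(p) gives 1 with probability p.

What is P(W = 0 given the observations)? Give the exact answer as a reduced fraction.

P(W = 0 | obs) = 3/13

Enumerate traces; 576 have nonzero weight after conditioning:
  (W=0, V=0, Z=0, X=2, Y=0, U=2) weight 1/1350
  (W=0, V=0, Z=0, X=2, Y=0, U=3) weight 1/1350
  (W=0, V=0, Z=0, X=2, Y=0, U=4) weight 1/1350
  (W=0, V=0, Z=0, X=2, Y=1, U=2) weight 1/1350
  (W=0, V=0, Z=0, X=2, Y=1, U=3) weight 1/1350
  (W=0, V=0, Z=0, X=2, Y=1, U=4) weight 1/1350
  (W=0, V=0, Z=0, X=2, Y=2, U=2) weight 1/900
  (W=0, V=0, Z=0, X=2, Y=2, U=3) weight 1/900
  (W=1, V=0, Z=0, X=1, Y=0, U=2) weight 1/4050
  (W=2, V=0, Z=0, X=2, Y=0, U=2) weight 2/2025
  … 566 more
Group by W:
  weight(W=0) = 1/10
  weight(W=1) = 1/15
  weight(W=2) = 2/15
  weight(W=3) = 2/15
Total weight = 1/10 + 1/15 + 2/15 + 2/15 = 13/30
P(W=0 | obs) = 1/10 / 13/30 = 3/13
P(W=1 | obs) = 1/15 / 13/30 = 2/13
P(W=2 | obs) = 2/15 / 13/30 = 4/13
P(W=3 | obs) = 2/15 / 13/30 = 4/13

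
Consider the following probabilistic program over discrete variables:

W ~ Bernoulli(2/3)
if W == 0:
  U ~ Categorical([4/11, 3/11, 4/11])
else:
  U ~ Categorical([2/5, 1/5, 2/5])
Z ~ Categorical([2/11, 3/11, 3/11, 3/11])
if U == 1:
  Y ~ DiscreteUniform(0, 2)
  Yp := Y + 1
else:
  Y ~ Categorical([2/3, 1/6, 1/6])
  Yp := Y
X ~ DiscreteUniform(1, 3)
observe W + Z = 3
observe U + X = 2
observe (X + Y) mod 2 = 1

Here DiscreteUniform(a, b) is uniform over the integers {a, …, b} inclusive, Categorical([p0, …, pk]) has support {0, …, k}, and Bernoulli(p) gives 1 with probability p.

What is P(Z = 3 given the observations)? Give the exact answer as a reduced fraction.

Enumerate traces; 6 have nonzero weight after conditioning:
  (W=0, U=0, Z=3, Y=1, X=2) weight 2/1089
  (W=0, U=1, Z=3, Y=0, X=1) weight 1/363
  (W=0, U=1, Z=3, Y=2, X=1) weight 1/363
  (W=1, U=0, Z=2, Y=1, X=2) weight 2/495
  (W=1, U=1, Z=2, Y=0, X=1) weight 2/495
  (W=1, U=1, Z=2, Y=2, X=1) weight 2/495
Group by Z:
  weight(Z=2) = 2/165
  weight(Z=3) = 8/1089
Total weight = 2/165 + 8/1089 = 106/5445
P(Z=2 | obs) = 2/165 / 106/5445 = 33/53
P(Z=3 | obs) = 8/1089 / 106/5445 = 20/53

P(Z = 3 | obs) = 20/53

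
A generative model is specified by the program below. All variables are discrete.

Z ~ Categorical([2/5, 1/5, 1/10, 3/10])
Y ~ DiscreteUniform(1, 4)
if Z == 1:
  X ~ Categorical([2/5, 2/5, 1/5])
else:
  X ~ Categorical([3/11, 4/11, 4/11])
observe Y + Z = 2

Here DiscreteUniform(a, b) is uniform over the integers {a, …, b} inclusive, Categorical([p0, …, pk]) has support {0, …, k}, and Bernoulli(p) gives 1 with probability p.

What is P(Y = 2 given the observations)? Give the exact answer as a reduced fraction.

Enumerate traces; 6 have nonzero weight after conditioning:
  (Z=0, Y=2, X=0) weight 3/110
  (Z=0, Y=2, X=1) weight 2/55
  (Z=0, Y=2, X=2) weight 2/55
  (Z=1, Y=1, X=0) weight 1/50
  (Z=1, Y=1, X=1) weight 1/50
  (Z=1, Y=1, X=2) weight 1/100
Group by Y:
  weight(Y=1) = 1/20
  weight(Y=2) = 1/10
Total weight = 1/20 + 1/10 = 3/20
P(Y=1 | obs) = 1/20 / 3/20 = 1/3
P(Y=2 | obs) = 1/10 / 3/20 = 2/3

P(Y = 2 | obs) = 2/3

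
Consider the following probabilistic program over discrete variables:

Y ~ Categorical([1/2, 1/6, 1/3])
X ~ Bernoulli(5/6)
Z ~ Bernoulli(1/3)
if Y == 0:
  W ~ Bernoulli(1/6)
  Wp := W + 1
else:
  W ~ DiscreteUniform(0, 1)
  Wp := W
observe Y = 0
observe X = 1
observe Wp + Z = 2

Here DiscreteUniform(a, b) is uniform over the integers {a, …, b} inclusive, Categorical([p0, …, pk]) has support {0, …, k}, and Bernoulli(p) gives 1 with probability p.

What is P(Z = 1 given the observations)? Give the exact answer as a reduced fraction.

P(Z = 1 | obs) = 5/7

Enumerate traces; 2 have nonzero weight after conditioning:
  (Y=0, X=1, Z=0, W=1) weight 5/108
  (Y=0, X=1, Z=1, W=0) weight 25/216
Group by Z:
  weight(Z=0) = 5/108
  weight(Z=1) = 25/216
Total weight = 5/108 + 25/216 = 35/216
P(Z=0 | obs) = 5/108 / 35/216 = 2/7
P(Z=1 | obs) = 25/216 / 35/216 = 5/7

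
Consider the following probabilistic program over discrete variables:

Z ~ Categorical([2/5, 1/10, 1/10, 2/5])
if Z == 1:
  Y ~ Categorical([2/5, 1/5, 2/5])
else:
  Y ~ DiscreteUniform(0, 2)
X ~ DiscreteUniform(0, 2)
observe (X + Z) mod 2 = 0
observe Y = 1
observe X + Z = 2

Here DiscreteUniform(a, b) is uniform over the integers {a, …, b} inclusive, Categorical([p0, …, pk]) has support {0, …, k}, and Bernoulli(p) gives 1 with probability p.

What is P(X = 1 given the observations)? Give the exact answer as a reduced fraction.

P(X = 1 | obs) = 3/28

Enumerate traces; 3 have nonzero weight after conditioning:
  (Z=0, Y=1, X=2) weight 2/45
  (Z=1, Y=1, X=1) weight 1/150
  (Z=2, Y=1, X=0) weight 1/90
Group by X:
  weight(X=0) = 1/90
  weight(X=1) = 1/150
  weight(X=2) = 2/45
Total weight = 1/90 + 1/150 + 2/45 = 14/225
P(X=0 | obs) = 1/90 / 14/225 = 5/28
P(X=1 | obs) = 1/150 / 14/225 = 3/28
P(X=2 | obs) = 2/45 / 14/225 = 5/7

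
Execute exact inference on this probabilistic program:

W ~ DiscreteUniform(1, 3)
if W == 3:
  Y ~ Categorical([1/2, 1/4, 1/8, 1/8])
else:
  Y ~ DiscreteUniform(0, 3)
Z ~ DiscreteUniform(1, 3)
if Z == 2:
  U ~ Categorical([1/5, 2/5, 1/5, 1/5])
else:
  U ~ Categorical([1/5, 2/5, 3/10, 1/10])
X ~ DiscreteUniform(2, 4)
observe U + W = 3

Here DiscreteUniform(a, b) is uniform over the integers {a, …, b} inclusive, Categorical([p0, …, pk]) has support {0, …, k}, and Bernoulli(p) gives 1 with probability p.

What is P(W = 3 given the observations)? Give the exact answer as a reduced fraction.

Enumerate traces; 108 have nonzero weight after conditioning:
  (W=1, Y=0, Z=1, U=2, X=2) weight 1/360
  (W=1, Y=0, Z=1, U=2, X=3) weight 1/360
  (W=1, Y=0, Z=1, U=2, X=4) weight 1/360
  (W=1, Y=0, Z=2, U=2, X=2) weight 1/540
  (W=1, Y=0, Z=2, U=2, X=3) weight 1/540
  (W=1, Y=0, Z=2, U=2, X=4) weight 1/540
  (W=1, Y=0, Z=3, U=2, X=2) weight 1/360
  (W=1, Y=0, Z=3, U=2, X=3) weight 1/360
  (W=2, Y=0, Z=1, U=1, X=2) weight 1/270
  (W=3, Y=0, Z=1, U=0, X=2) weight 1/270
  … 98 more
Group by W:
  weight(W=1) = 4/45
  weight(W=2) = 2/15
  weight(W=3) = 1/15
Total weight = 4/45 + 2/15 + 1/15 = 13/45
P(W=1 | obs) = 4/45 / 13/45 = 4/13
P(W=2 | obs) = 2/15 / 13/45 = 6/13
P(W=3 | obs) = 1/15 / 13/45 = 3/13

P(W = 3 | obs) = 3/13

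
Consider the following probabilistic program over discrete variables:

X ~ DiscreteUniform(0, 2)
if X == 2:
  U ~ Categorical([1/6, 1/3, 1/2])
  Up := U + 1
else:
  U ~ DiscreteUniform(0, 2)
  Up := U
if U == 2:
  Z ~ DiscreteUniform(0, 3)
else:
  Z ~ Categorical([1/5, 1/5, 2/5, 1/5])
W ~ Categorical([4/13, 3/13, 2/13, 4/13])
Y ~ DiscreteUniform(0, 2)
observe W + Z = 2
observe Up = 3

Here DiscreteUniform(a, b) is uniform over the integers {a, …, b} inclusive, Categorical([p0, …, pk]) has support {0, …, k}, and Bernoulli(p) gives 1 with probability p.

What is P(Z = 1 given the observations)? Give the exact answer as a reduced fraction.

Enumerate traces; 9 have nonzero weight after conditioning:
  (X=2, U=2, Z=0, W=2, Y=0) weight 1/468
  (X=2, U=2, Z=0, W=2, Y=1) weight 1/468
  (X=2, U=2, Z=0, W=2, Y=2) weight 1/468
  (X=2, U=2, Z=1, W=1, Y=0) weight 1/312
  (X=2, U=2, Z=1, W=1, Y=1) weight 1/312
  (X=2, U=2, Z=1, W=1, Y=2) weight 1/312
  (X=2, U=2, Z=2, W=0, Y=0) weight 1/234
  (X=2, U=2, Z=2, W=0, Y=1) weight 1/234
  … 1 more
Group by Z:
  weight(Z=0) = 1/156
  weight(Z=1) = 1/104
  weight(Z=2) = 1/78
Total weight = 1/156 + 1/104 + 1/78 = 3/104
P(Z=0 | obs) = 1/156 / 3/104 = 2/9
P(Z=1 | obs) = 1/104 / 3/104 = 1/3
P(Z=2 | obs) = 1/78 / 3/104 = 4/9

P(Z = 1 | obs) = 1/3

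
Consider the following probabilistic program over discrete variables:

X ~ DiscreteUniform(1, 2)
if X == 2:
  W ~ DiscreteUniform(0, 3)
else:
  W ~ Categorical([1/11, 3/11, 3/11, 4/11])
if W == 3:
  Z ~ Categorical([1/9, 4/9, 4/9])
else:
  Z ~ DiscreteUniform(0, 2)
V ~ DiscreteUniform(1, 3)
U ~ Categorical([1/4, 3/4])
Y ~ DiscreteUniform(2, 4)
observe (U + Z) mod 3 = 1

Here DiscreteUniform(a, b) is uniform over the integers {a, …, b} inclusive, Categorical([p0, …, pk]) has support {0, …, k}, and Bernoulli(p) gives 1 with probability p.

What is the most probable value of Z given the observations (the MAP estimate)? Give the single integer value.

argmax_v P(Z = v | obs) = 0

Enumerate traces; 144 have nonzero weight after conditioning:
  (X=1, W=0, Z=0, V=1, U=1, Y=2) weight 1/792
  (X=1, W=0, Z=0, V=1, U=1, Y=3) weight 1/792
  (X=1, W=0, Z=0, V=1, U=1, Y=4) weight 1/792
  (X=1, W=0, Z=0, V=2, U=1, Y=2) weight 1/792
  (X=1, W=0, Z=0, V=2, U=1, Y=3) weight 1/792
  (X=1, W=0, Z=0, V=2, U=1, Y=4) weight 1/792
  (X=1, W=0, Z=0, V=3, U=1, Y=2) weight 1/792
  (X=1, W=0, Z=0, V=3, U=1, Y=3) weight 1/792
  (X=1, W=0, Z=1, V=1, U=0, Y=2) weight 1/2376
  … 135 more
Group by Z:
  weight(Z=0) = 35/176
  weight(Z=1) = 97/1056
Total weight = 35/176 + 97/1056 = 307/1056
P(Z=0 | obs) = 35/176 / 307/1056 = 210/307
P(Z=1 | obs) = 97/1056 / 307/1056 = 97/307
argmax = 0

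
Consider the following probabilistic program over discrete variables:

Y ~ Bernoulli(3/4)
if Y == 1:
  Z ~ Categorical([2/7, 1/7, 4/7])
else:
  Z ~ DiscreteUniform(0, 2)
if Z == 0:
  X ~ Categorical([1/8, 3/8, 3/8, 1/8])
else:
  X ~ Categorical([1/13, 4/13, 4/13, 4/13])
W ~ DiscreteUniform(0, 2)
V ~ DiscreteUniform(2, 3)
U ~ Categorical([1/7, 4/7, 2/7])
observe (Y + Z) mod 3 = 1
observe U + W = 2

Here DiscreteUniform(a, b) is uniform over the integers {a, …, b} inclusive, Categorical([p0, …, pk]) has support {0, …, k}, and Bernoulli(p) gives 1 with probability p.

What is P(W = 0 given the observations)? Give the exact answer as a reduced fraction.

Enumerate traces; 48 have nonzero weight after conditioning:
  (Y=0, Z=1, X=0, W=0, V=2, U=2) weight 1/3276
  (Y=0, Z=1, X=0, W=0, V=3, U=2) weight 1/3276
  (Y=0, Z=1, X=0, W=1, V=2, U=1) weight 1/1638
  (Y=0, Z=1, X=0, W=1, V=3, U=1) weight 1/1638
  (Y=0, Z=1, X=0, W=2, V=2, U=0) weight 1/6552
  (Y=0, Z=1, X=0, W=2, V=3, U=0) weight 1/6552
  (Y=0, Z=1, X=1, W=0, V=2, U=2) weight 1/819
  (Y=0, Z=1, X=1, W=0, V=3, U=2) weight 1/819
  … 40 more
Group by W:
  weight(W=0) = 25/882
  weight(W=1) = 25/441
  weight(W=2) = 25/1764
Total weight = 25/882 + 25/441 + 25/1764 = 25/252
P(W=0 | obs) = 25/882 / 25/252 = 2/7
P(W=1 | obs) = 25/441 / 25/252 = 4/7
P(W=2 | obs) = 25/1764 / 25/252 = 1/7

P(W = 0 | obs) = 2/7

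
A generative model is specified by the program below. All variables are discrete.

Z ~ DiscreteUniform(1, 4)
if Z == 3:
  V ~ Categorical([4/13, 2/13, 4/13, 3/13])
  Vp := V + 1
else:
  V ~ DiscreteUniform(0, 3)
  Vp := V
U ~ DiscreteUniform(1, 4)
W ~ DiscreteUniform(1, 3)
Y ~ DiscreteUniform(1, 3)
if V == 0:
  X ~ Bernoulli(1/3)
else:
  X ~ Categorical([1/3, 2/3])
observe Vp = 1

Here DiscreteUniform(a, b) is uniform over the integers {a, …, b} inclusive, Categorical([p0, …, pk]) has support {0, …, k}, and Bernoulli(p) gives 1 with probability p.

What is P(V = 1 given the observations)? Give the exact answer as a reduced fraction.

Enumerate traces; 288 have nonzero weight after conditioning:
  (Z=1, V=1, U=1, W=1, Y=1, X=0) weight 1/1728
  (Z=1, V=1, U=1, W=1, Y=1, X=1) weight 1/864
  (Z=1, V=1, U=1, W=1, Y=2, X=0) weight 1/1728
  (Z=1, V=1, U=1, W=1, Y=2, X=1) weight 1/864
  (Z=1, V=1, U=1, W=1, Y=3, X=0) weight 1/1728
  (Z=1, V=1, U=1, W=1, Y=3, X=1) weight 1/864
  (Z=1, V=1, U=1, W=2, Y=1, X=0) weight 1/1728
  (Z=1, V=1, U=1, W=2, Y=1, X=1) weight 1/864
  (Z=3, V=0, U=1, W=1, Y=1, X=0) weight 1/702
  … 279 more
Group by V:
  weight(V=0) = 1/13
  weight(V=1) = 3/16
Total weight = 1/13 + 3/16 = 55/208
P(V=0 | obs) = 1/13 / 55/208 = 16/55
P(V=1 | obs) = 3/16 / 55/208 = 39/55

P(V = 1 | obs) = 39/55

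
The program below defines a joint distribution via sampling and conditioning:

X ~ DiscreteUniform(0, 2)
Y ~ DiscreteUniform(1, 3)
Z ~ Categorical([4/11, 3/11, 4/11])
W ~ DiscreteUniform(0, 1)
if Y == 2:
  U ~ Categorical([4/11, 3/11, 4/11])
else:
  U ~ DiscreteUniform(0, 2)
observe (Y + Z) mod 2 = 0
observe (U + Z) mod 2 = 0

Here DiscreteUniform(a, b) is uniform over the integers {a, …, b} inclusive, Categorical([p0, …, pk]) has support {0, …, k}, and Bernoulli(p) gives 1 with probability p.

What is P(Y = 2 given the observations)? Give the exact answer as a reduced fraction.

P(Y = 2 | obs) = 32/43

Enumerate traces; 36 have nonzero weight after conditioning:
  (X=0, Y=1, Z=1, W=0, U=1) weight 1/198
  (X=0, Y=1, Z=1, W=1, U=1) weight 1/198
  (X=0, Y=2, Z=0, W=0, U=0) weight 8/1089
  (X=0, Y=2, Z=0, W=0, U=2) weight 8/1089
  (X=0, Y=2, Z=0, W=1, U=0) weight 8/1089
  (X=0, Y=2, Z=0, W=1, U=2) weight 8/1089
  (X=0, Y=2, Z=2, W=0, U=0) weight 8/1089
  (X=0, Y=2, Z=2, W=0, U=2) weight 8/1089
  (X=0, Y=3, Z=1, W=0, U=1) weight 1/198
  … 27 more
Group by Y:
  weight(Y=1) = 1/33
  weight(Y=2) = 64/363
  weight(Y=3) = 1/33
Total weight = 1/33 + 64/363 + 1/33 = 86/363
P(Y=1 | obs) = 1/33 / 86/363 = 11/86
P(Y=2 | obs) = 64/363 / 86/363 = 32/43
P(Y=3 | obs) = 1/33 / 86/363 = 11/86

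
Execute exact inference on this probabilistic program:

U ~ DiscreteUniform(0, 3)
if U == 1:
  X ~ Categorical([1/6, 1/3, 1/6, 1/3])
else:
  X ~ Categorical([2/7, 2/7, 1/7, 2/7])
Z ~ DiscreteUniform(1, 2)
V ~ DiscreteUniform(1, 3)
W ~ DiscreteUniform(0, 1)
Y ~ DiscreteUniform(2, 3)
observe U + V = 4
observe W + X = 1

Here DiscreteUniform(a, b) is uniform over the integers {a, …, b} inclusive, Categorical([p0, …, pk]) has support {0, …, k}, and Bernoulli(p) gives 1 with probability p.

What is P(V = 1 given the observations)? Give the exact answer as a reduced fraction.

P(V = 1 | obs) = 8/23

Enumerate traces; 24 have nonzero weight after conditioning:
  (U=1, X=0, Z=1, V=3, W=1, Y=2) weight 1/576
  (U=1, X=0, Z=1, V=3, W=1, Y=3) weight 1/576
  (U=1, X=0, Z=2, V=3, W=1, Y=2) weight 1/576
  (U=1, X=0, Z=2, V=3, W=1, Y=3) weight 1/576
  (U=1, X=1, Z=1, V=3, W=0, Y=2) weight 1/288
  (U=1, X=1, Z=1, V=3, W=0, Y=3) weight 1/288
  (U=1, X=1, Z=2, V=3, W=0, Y=2) weight 1/288
  (U=1, X=1, Z=2, V=3, W=0, Y=3) weight 1/288
  (U=2, X=0, Z=1, V=2, W=1, Y=2) weight 1/336
  (U=3, X=0, Z=1, V=1, W=1, Y=2) weight 1/336
  … 14 more
Group by V:
  weight(V=1) = 1/42
  weight(V=2) = 1/42
  weight(V=3) = 1/48
Total weight = 1/42 + 1/42 + 1/48 = 23/336
P(V=1 | obs) = 1/42 / 23/336 = 8/23
P(V=2 | obs) = 1/42 / 23/336 = 8/23
P(V=3 | obs) = 1/48 / 23/336 = 7/23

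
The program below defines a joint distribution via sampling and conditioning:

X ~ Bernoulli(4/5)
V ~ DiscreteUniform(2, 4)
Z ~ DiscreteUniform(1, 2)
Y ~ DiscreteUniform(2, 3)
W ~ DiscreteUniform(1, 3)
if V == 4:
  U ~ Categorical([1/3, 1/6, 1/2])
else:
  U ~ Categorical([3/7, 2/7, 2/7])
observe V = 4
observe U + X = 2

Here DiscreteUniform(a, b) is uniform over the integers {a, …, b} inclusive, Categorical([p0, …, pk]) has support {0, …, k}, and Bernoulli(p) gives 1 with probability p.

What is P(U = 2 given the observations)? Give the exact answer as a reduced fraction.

P(U = 2 | obs) = 3/7

Enumerate traces; 24 have nonzero weight after conditioning:
  (X=0, V=4, Z=1, Y=2, W=1, U=2) weight 1/360
  (X=0, V=4, Z=1, Y=2, W=2, U=2) weight 1/360
  (X=0, V=4, Z=1, Y=2, W=3, U=2) weight 1/360
  (X=0, V=4, Z=1, Y=3, W=1, U=2) weight 1/360
  (X=0, V=4, Z=1, Y=3, W=2, U=2) weight 1/360
  (X=0, V=4, Z=1, Y=3, W=3, U=2) weight 1/360
  (X=0, V=4, Z=2, Y=2, W=1, U=2) weight 1/360
  (X=0, V=4, Z=2, Y=2, W=2, U=2) weight 1/360
  (X=1, V=4, Z=1, Y=2, W=1, U=1) weight 1/270
  … 15 more
Group by U:
  weight(U=1) = 2/45
  weight(U=2) = 1/30
Total weight = 2/45 + 1/30 = 7/90
P(U=1 | obs) = 2/45 / 7/90 = 4/7
P(U=2 | obs) = 1/30 / 7/90 = 3/7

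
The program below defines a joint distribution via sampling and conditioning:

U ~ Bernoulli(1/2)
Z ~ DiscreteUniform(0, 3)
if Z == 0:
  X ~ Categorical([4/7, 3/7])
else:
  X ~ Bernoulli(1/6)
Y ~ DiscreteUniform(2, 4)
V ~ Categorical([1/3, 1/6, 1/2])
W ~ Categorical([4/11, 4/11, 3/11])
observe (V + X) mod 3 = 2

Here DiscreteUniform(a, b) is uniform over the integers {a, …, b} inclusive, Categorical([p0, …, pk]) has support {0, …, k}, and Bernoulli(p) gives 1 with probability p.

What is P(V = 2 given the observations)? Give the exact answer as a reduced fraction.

Enumerate traces; 144 have nonzero weight after conditioning:
  (U=0, Z=0, X=0, Y=2, V=2, W=0) weight 1/231
  (U=0, Z=0, X=0, Y=2, V=2, W=1) weight 1/231
  (U=0, Z=0, X=0, Y=2, V=2, W=2) weight 1/308
  (U=0, Z=0, X=0, Y=3, V=2, W=0) weight 1/231
  (U=0, Z=0, X=0, Y=3, V=2, W=1) weight 1/231
  (U=0, Z=0, X=0, Y=3, V=2, W=2) weight 1/308
  (U=0, Z=0, X=0, Y=4, V=2, W=0) weight 1/231
  (U=0, Z=0, X=0, Y=4, V=2, W=1) weight 1/231
  (U=0, Z=0, X=1, Y=2, V=1, W=0) weight 1/924
  … 135 more
Group by V:
  weight(V=1) = 13/336
  weight(V=2) = 43/112
Total weight = 13/336 + 43/112 = 71/168
P(V=1 | obs) = 13/336 / 71/168 = 13/142
P(V=2 | obs) = 43/112 / 71/168 = 129/142

P(V = 2 | obs) = 129/142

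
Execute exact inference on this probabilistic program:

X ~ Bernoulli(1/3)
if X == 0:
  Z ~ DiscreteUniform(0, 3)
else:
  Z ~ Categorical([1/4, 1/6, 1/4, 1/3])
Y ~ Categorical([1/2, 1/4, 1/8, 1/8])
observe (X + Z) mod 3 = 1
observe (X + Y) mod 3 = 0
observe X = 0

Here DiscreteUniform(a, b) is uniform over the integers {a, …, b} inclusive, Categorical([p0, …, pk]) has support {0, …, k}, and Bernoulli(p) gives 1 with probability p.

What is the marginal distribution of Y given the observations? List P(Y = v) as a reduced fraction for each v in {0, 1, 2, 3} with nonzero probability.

P(Y=0) = 4/5, P(Y=3) = 1/5

Enumerate traces; 2 have nonzero weight after conditioning:
  (X=0, Z=1, Y=0) weight 1/12
  (X=0, Z=1, Y=3) weight 1/48
Group by Y:
  weight(Y=0) = 1/12
  weight(Y=3) = 1/48
Total weight = 1/12 + 1/48 = 5/48
P(Y=0 | obs) = 1/12 / 5/48 = 4/5
P(Y=3 | obs) = 1/48 / 5/48 = 1/5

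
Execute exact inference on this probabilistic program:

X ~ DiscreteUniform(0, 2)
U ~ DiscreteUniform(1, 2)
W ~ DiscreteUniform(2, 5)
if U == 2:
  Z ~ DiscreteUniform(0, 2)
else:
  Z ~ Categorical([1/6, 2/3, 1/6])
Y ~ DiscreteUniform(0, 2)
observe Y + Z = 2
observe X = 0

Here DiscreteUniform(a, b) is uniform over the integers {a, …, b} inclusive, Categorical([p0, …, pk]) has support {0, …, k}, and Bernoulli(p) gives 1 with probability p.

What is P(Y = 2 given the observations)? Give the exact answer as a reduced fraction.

P(Y = 2 | obs) = 1/4

Enumerate traces; 24 have nonzero weight after conditioning:
  (X=0, U=1, W=2, Z=0, Y=2) weight 1/432
  (X=0, U=1, W=2, Z=1, Y=1) weight 1/108
  (X=0, U=1, W=2, Z=2, Y=0) weight 1/432
  (X=0, U=1, W=3, Z=0, Y=2) weight 1/432
  (X=0, U=1, W=3, Z=1, Y=1) weight 1/108
  (X=0, U=1, W=3, Z=2, Y=0) weight 1/432
  (X=0, U=1, W=4, Z=0, Y=2) weight 1/432
  (X=0, U=1, W=4, Z=1, Y=1) weight 1/108
  … 16 more
Group by Y:
  weight(Y=0) = 1/36
  weight(Y=1) = 1/18
  weight(Y=2) = 1/36
Total weight = 1/36 + 1/18 + 1/36 = 1/9
P(Y=0 | obs) = 1/36 / 1/9 = 1/4
P(Y=1 | obs) = 1/18 / 1/9 = 1/2
P(Y=2 | obs) = 1/36 / 1/9 = 1/4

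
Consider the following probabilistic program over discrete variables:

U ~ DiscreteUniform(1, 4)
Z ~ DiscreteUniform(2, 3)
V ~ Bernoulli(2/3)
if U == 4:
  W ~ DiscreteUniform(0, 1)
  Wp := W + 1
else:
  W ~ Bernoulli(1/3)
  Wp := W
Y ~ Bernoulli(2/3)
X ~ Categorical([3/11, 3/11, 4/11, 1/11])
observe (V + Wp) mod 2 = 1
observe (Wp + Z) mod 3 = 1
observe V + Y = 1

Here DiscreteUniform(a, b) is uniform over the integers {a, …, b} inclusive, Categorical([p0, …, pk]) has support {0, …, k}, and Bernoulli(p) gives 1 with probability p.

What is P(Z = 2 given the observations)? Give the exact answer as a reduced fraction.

Enumerate traces; 20 have nonzero weight after conditioning:
  (U=1, Z=3, V=0, W=1, Y=1, X=0) weight 1/396
  (U=1, Z=3, V=0, W=1, Y=1, X=1) weight 1/396
  (U=1, Z=3, V=0, W=1, Y=1, X=2) weight 1/297
  (U=1, Z=3, V=0, W=1, Y=1, X=3) weight 1/1188
  (U=2, Z=3, V=0, W=1, Y=1, X=0) weight 1/396
  (U=2, Z=3, V=0, W=1, Y=1, X=1) weight 1/396
  (U=2, Z=3, V=0, W=1, Y=1, X=2) weight 1/297
  (U=2, Z=3, V=0, W=1, Y=1, X=3) weight 1/1188
  (U=4, Z=2, V=1, W=1, Y=0, X=0) weight 1/264
  … 11 more
Group by Z:
  weight(Z=2) = 1/72
  weight(Z=3) = 1/24
Total weight = 1/72 + 1/24 = 1/18
P(Z=2 | obs) = 1/72 / 1/18 = 1/4
P(Z=3 | obs) = 1/24 / 1/18 = 3/4

P(Z = 2 | obs) = 1/4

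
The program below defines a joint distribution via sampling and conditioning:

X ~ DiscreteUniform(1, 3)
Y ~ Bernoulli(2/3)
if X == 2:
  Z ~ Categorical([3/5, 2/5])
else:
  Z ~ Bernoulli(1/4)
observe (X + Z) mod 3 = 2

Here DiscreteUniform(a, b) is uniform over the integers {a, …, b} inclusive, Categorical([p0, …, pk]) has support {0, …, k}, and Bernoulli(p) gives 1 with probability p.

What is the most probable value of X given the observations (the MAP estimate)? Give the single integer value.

argmax_v P(X = v | obs) = 2

Enumerate traces; 4 have nonzero weight after conditioning:
  (X=1, Y=0, Z=1) weight 1/36
  (X=1, Y=1, Z=1) weight 1/18
  (X=2, Y=0, Z=0) weight 1/15
  (X=2, Y=1, Z=0) weight 2/15
Group by X:
  weight(X=1) = 1/12
  weight(X=2) = 1/5
Total weight = 1/12 + 1/5 = 17/60
P(X=1 | obs) = 1/12 / 17/60 = 5/17
P(X=2 | obs) = 1/5 / 17/60 = 12/17
argmax = 2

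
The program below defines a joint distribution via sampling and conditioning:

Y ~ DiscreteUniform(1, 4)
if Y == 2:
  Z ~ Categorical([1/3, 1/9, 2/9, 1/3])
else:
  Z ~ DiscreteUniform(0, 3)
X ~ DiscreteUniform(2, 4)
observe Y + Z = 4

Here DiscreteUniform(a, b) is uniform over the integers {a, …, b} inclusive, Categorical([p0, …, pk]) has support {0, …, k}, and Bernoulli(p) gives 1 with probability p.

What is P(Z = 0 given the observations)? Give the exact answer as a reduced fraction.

Enumerate traces; 12 have nonzero weight after conditioning:
  (Y=1, Z=3, X=2) weight 1/48
  (Y=1, Z=3, X=3) weight 1/48
  (Y=1, Z=3, X=4) weight 1/48
  (Y=2, Z=2, X=2) weight 1/54
  (Y=2, Z=2, X=3) weight 1/54
  (Y=2, Z=2, X=4) weight 1/54
  (Y=3, Z=1, X=2) weight 1/48
  (Y=3, Z=1, X=3) weight 1/48
  (Y=4, Z=0, X=2) weight 1/48
  … 3 more
Group by Z:
  weight(Z=0) = 1/16
  weight(Z=1) = 1/16
  weight(Z=2) = 1/18
  weight(Z=3) = 1/16
Total weight = 1/16 + 1/16 + 1/18 + 1/16 = 35/144
P(Z=0 | obs) = 1/16 / 35/144 = 9/35
P(Z=1 | obs) = 1/16 / 35/144 = 9/35
P(Z=2 | obs) = 1/18 / 35/144 = 8/35
P(Z=3 | obs) = 1/16 / 35/144 = 9/35

P(Z = 0 | obs) = 9/35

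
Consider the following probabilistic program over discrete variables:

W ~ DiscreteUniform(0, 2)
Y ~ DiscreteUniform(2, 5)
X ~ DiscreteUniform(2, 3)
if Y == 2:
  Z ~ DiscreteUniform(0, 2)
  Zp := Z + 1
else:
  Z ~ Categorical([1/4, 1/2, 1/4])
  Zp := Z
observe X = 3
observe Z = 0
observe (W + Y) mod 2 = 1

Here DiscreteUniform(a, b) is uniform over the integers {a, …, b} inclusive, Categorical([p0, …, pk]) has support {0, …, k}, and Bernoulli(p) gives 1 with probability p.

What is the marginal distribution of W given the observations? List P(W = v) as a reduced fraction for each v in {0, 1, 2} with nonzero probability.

Enumerate traces; 6 have nonzero weight after conditioning:
  (W=0, Y=3, X=3, Z=0) weight 1/96
  (W=0, Y=5, X=3, Z=0) weight 1/96
  (W=1, Y=2, X=3, Z=0) weight 1/72
  (W=1, Y=4, X=3, Z=0) weight 1/96
  (W=2, Y=3, X=3, Z=0) weight 1/96
  (W=2, Y=5, X=3, Z=0) weight 1/96
Group by W:
  weight(W=0) = 1/48
  weight(W=1) = 7/288
  weight(W=2) = 1/48
Total weight = 1/48 + 7/288 + 1/48 = 19/288
P(W=0 | obs) = 1/48 / 19/288 = 6/19
P(W=1 | obs) = 7/288 / 19/288 = 7/19
P(W=2 | obs) = 1/48 / 19/288 = 6/19

P(W=0) = 6/19, P(W=1) = 7/19, P(W=2) = 6/19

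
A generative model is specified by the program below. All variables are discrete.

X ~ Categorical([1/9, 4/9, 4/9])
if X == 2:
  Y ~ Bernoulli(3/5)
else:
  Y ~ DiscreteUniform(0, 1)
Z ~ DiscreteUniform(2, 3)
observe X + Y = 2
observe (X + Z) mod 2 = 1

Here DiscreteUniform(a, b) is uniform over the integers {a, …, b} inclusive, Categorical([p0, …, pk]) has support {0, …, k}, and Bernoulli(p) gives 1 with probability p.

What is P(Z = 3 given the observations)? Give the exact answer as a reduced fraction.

Enumerate traces; 2 have nonzero weight after conditioning:
  (X=1, Y=1, Z=2) weight 1/9
  (X=2, Y=0, Z=3) weight 4/45
Group by Z:
  weight(Z=2) = 1/9
  weight(Z=3) = 4/45
Total weight = 1/9 + 4/45 = 1/5
P(Z=2 | obs) = 1/9 / 1/5 = 5/9
P(Z=3 | obs) = 4/45 / 1/5 = 4/9

P(Z = 3 | obs) = 4/9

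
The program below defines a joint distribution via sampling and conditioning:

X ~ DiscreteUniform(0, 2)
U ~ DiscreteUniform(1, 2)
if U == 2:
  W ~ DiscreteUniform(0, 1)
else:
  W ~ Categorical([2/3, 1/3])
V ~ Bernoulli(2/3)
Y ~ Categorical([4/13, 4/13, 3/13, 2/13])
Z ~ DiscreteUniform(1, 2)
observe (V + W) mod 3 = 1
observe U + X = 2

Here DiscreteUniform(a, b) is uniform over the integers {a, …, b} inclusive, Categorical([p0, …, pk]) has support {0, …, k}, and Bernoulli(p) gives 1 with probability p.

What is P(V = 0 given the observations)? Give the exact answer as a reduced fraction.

Enumerate traces; 32 have nonzero weight after conditioning:
  (X=0, U=2, W=0, V=1, Y=0, Z=1) weight 1/117
  (X=0, U=2, W=0, V=1, Y=0, Z=2) weight 1/117
  (X=0, U=2, W=0, V=1, Y=1, Z=1) weight 1/117
  (X=0, U=2, W=0, V=1, Y=1, Z=2) weight 1/117
  (X=0, U=2, W=0, V=1, Y=2, Z=1) weight 1/156
  (X=0, U=2, W=0, V=1, Y=2, Z=2) weight 1/156
  (X=0, U=2, W=0, V=1, Y=3, Z=1) weight 1/234
  (X=0, U=2, W=0, V=1, Y=3, Z=2) weight 1/234
  (X=0, U=2, W=1, V=0, Y=0, Z=1) weight 1/234
  … 23 more
Group by V:
  weight(V=0) = 5/108
  weight(V=1) = 7/54
Total weight = 5/108 + 7/54 = 19/108
P(V=0 | obs) = 5/108 / 19/108 = 5/19
P(V=1 | obs) = 7/54 / 19/108 = 14/19

P(V = 0 | obs) = 5/19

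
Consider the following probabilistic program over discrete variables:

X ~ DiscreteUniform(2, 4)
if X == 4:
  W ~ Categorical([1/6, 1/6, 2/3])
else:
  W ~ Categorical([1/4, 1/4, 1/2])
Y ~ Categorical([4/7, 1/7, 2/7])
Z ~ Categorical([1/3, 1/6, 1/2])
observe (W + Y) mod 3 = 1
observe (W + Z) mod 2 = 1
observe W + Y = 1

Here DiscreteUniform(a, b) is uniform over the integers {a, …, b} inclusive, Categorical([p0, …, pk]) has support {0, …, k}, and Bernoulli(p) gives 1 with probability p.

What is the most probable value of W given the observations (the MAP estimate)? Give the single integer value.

Enumerate traces; 9 have nonzero weight after conditioning:
  (X=2, W=0, Y=1, Z=1) weight 1/504
  (X=2, W=1, Y=0, Z=0) weight 1/63
  (X=2, W=1, Y=0, Z=2) weight 1/42
  (X=3, W=0, Y=1, Z=1) weight 1/504
  (X=3, W=1, Y=0, Z=0) weight 1/63
  (X=3, W=1, Y=0, Z=2) weight 1/42
  (X=4, W=0, Y=1, Z=1) weight 1/756
  (X=4, W=1, Y=0, Z=0) weight 2/189
  … 1 more
Group by W:
  weight(W=0) = 1/189
  weight(W=1) = 20/189
Total weight = 1/189 + 20/189 = 1/9
P(W=0 | obs) = 1/189 / 1/9 = 1/21
P(W=1 | obs) = 20/189 / 1/9 = 20/21
argmax = 1

argmax_v P(W = v | obs) = 1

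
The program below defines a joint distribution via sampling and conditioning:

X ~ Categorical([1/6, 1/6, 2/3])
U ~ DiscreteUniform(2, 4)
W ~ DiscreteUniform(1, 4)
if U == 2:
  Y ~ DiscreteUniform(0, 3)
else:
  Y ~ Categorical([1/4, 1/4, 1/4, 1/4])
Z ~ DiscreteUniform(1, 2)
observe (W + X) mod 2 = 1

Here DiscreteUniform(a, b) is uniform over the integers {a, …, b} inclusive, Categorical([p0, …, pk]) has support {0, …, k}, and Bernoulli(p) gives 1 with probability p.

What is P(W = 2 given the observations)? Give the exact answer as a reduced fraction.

Enumerate traces; 144 have nonzero weight after conditioning:
  (X=0, U=2, W=1, Y=0, Z=1) weight 1/576
  (X=0, U=2, W=1, Y=0, Z=2) weight 1/576
  (X=0, U=2, W=1, Y=1, Z=1) weight 1/576
  (X=0, U=2, W=1, Y=1, Z=2) weight 1/576
  (X=0, U=2, W=1, Y=2, Z=1) weight 1/576
  (X=0, U=2, W=1, Y=2, Z=2) weight 1/576
  (X=0, U=2, W=1, Y=3, Z=1) weight 1/576
  (X=0, U=2, W=1, Y=3, Z=2) weight 1/576
  (X=0, U=2, W=3, Y=0, Z=1) weight 1/576
  (X=1, U=2, W=2, Y=0, Z=1) weight 1/576
  … 134 more
Group by W:
  weight(W=1) = 5/24
  weight(W=2) = 1/24
  weight(W=3) = 5/24
  weight(W=4) = 1/24
Total weight = 5/24 + 1/24 + 5/24 + 1/24 = 1/2
P(W=1 | obs) = 5/24 / 1/2 = 5/12
P(W=2 | obs) = 1/24 / 1/2 = 1/12
P(W=3 | obs) = 5/24 / 1/2 = 5/12
P(W=4 | obs) = 1/24 / 1/2 = 1/12

P(W = 2 | obs) = 1/12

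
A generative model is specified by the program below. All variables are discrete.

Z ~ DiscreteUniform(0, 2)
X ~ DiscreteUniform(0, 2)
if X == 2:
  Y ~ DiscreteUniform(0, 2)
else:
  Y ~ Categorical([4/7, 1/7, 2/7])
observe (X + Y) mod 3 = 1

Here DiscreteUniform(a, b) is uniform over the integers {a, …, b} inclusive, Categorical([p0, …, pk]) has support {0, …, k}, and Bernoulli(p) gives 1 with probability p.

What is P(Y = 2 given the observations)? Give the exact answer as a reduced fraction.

P(Y = 2 | obs) = 7/22

Enumerate traces; 9 have nonzero weight after conditioning:
  (Z=0, X=0, Y=1) weight 1/63
  (Z=0, X=1, Y=0) weight 4/63
  (Z=0, X=2, Y=2) weight 1/27
  (Z=1, X=0, Y=1) weight 1/63
  (Z=1, X=1, Y=0) weight 4/63
  (Z=1, X=2, Y=2) weight 1/27
  (Z=2, X=0, Y=1) weight 1/63
  (Z=2, X=1, Y=0) weight 4/63
  … 1 more
Group by Y:
  weight(Y=0) = 4/21
  weight(Y=1) = 1/21
  weight(Y=2) = 1/9
Total weight = 4/21 + 1/21 + 1/9 = 22/63
P(Y=0 | obs) = 4/21 / 22/63 = 6/11
P(Y=1 | obs) = 1/21 / 22/63 = 3/22
P(Y=2 | obs) = 1/9 / 22/63 = 7/22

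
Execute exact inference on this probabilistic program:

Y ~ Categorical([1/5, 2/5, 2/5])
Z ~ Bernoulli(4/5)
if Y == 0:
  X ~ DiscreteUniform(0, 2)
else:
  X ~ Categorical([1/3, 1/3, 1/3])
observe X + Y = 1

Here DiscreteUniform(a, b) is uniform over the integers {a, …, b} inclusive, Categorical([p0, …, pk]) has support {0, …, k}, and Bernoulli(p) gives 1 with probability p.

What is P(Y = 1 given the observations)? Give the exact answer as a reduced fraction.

P(Y = 1 | obs) = 2/3

Enumerate traces; 4 have nonzero weight after conditioning:
  (Y=0, Z=0, X=1) weight 1/75
  (Y=0, Z=1, X=1) weight 4/75
  (Y=1, Z=0, X=0) weight 2/75
  (Y=1, Z=1, X=0) weight 8/75
Group by Y:
  weight(Y=0) = 1/15
  weight(Y=1) = 2/15
Total weight = 1/15 + 2/15 = 1/5
P(Y=0 | obs) = 1/15 / 1/5 = 1/3
P(Y=1 | obs) = 2/15 / 1/5 = 2/3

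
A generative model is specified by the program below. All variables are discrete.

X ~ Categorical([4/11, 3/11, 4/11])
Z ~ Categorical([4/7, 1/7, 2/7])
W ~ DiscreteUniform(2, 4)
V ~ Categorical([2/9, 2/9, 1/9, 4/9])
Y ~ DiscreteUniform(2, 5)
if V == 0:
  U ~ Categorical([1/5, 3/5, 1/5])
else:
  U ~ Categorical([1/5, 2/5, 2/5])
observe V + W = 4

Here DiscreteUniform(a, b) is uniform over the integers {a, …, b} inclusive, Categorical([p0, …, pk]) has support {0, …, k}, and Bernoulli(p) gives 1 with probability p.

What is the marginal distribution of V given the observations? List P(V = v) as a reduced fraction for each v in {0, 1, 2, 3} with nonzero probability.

Enumerate traces; 324 have nonzero weight after conditioning:
  (X=0, Z=0, W=2, V=2, Y=2, U=0) weight 4/10395
  (X=0, Z=0, W=2, V=2, Y=2, U=1) weight 8/10395
  (X=0, Z=0, W=2, V=2, Y=2, U=2) weight 8/10395
  (X=0, Z=0, W=2, V=2, Y=3, U=0) weight 4/10395
  (X=0, Z=0, W=2, V=2, Y=3, U=1) weight 8/10395
  (X=0, Z=0, W=2, V=2, Y=3, U=2) weight 8/10395
  (X=0, Z=0, W=2, V=2, Y=4, U=0) weight 4/10395
  (X=0, Z=0, W=2, V=2, Y=4, U=1) weight 8/10395
  (X=0, Z=0, W=3, V=1, Y=2, U=0) weight 8/10395
  (X=0, Z=0, W=4, V=0, Y=2, U=0) weight 8/10395
  … 314 more
Group by V:
  weight(V=0) = 2/27
  weight(V=1) = 2/27
  weight(V=2) = 1/27
Total weight = 2/27 + 2/27 + 1/27 = 5/27
P(V=0 | obs) = 2/27 / 5/27 = 2/5
P(V=1 | obs) = 2/27 / 5/27 = 2/5
P(V=2 | obs) = 1/27 / 5/27 = 1/5

P(V=0) = 2/5, P(V=1) = 2/5, P(V=2) = 1/5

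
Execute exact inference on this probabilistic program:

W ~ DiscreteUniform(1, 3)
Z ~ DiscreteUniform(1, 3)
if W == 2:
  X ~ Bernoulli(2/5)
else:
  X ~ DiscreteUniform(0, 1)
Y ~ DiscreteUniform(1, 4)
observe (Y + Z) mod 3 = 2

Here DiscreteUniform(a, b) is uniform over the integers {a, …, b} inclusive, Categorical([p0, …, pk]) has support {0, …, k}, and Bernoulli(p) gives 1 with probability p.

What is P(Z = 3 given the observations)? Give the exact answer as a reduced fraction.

Enumerate traces; 24 have nonzero weight after conditioning:
  (W=1, Z=1, X=0, Y=1) weight 1/72
  (W=1, Z=1, X=0, Y=4) weight 1/72
  (W=1, Z=1, X=1, Y=1) weight 1/72
  (W=1, Z=1, X=1, Y=4) weight 1/72
  (W=1, Z=2, X=0, Y=3) weight 1/72
  (W=1, Z=2, X=1, Y=3) weight 1/72
  (W=1, Z=3, X=0, Y=2) weight 1/72
  (W=1, Z=3, X=1, Y=2) weight 1/72
  … 16 more
Group by Z:
  weight(Z=1) = 1/6
  weight(Z=2) = 1/12
  weight(Z=3) = 1/12
Total weight = 1/6 + 1/12 + 1/12 = 1/3
P(Z=1 | obs) = 1/6 / 1/3 = 1/2
P(Z=2 | obs) = 1/12 / 1/3 = 1/4
P(Z=3 | obs) = 1/12 / 1/3 = 1/4

P(Z = 3 | obs) = 1/4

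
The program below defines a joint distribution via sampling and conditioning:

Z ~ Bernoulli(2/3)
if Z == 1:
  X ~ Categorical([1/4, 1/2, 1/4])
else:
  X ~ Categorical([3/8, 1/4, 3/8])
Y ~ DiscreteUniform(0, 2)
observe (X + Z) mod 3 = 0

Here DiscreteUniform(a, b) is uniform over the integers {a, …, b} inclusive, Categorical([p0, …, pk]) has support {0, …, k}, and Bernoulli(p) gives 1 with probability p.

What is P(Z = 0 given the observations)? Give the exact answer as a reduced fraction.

P(Z = 0 | obs) = 3/7

Enumerate traces; 6 have nonzero weight after conditioning:
  (Z=0, X=0, Y=0) weight 1/24
  (Z=0, X=0, Y=1) weight 1/24
  (Z=0, X=0, Y=2) weight 1/24
  (Z=1, X=2, Y=0) weight 1/18
  (Z=1, X=2, Y=1) weight 1/18
  (Z=1, X=2, Y=2) weight 1/18
Group by Z:
  weight(Z=0) = 1/8
  weight(Z=1) = 1/6
Total weight = 1/8 + 1/6 = 7/24
P(Z=0 | obs) = 1/8 / 7/24 = 3/7
P(Z=1 | obs) = 1/6 / 7/24 = 4/7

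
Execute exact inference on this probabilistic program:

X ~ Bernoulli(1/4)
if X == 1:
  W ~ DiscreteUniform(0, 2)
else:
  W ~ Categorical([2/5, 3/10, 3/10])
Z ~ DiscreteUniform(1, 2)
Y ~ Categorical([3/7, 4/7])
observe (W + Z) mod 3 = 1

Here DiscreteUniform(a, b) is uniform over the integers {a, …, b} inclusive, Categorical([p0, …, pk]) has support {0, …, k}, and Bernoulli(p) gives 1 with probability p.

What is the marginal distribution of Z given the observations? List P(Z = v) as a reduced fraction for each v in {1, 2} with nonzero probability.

Enumerate traces; 8 have nonzero weight after conditioning:
  (X=0, W=0, Z=1, Y=0) weight 9/140
  (X=0, W=0, Z=1, Y=1) weight 3/35
  (X=0, W=2, Z=2, Y=0) weight 27/560
  (X=0, W=2, Z=2, Y=1) weight 9/140
  (X=1, W=0, Z=1, Y=0) weight 1/56
  (X=1, W=0, Z=1, Y=1) weight 1/42
  (X=1, W=2, Z=2, Y=0) weight 1/56
  (X=1, W=2, Z=2, Y=1) weight 1/42
Group by Z:
  weight(Z=1) = 23/120
  weight(Z=2) = 37/240
Total weight = 23/120 + 37/240 = 83/240
P(Z=1 | obs) = 23/120 / 83/240 = 46/83
P(Z=2 | obs) = 37/240 / 83/240 = 37/83

P(Z=1) = 46/83, P(Z=2) = 37/83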